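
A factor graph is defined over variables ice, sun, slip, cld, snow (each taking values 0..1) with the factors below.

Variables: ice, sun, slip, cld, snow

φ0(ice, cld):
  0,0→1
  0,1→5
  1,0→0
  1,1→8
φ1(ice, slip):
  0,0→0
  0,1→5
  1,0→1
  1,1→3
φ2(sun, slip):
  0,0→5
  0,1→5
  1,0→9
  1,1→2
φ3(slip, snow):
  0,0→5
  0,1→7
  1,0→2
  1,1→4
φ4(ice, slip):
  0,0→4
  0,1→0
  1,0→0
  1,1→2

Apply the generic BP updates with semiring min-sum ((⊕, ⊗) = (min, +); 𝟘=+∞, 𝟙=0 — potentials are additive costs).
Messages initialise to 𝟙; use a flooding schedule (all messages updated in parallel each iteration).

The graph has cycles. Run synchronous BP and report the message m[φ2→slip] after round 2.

message @ round 2 = [5, 2]

init: all messages = 𝟙 over 2 values
r1 m[φ0→ice] = [1, 0]
r1 m[φ0→cld] = [0, 5]
r1 m[φ1→ice] = [0, 1]
r1 m[φ1→slip] = [0, 3]
r1 m[φ2→sun] = [5, 2]
r1 m[φ2→slip] = [5, 2]
r1 m[φ3→slip] = [5, 2]
r1 m[φ3→snow] = [2, 4]
r1 m[φ4→ice] = [0, 0]
r1 m[φ4→slip] = [0, 0]
r1 m[ice→φ0] = [0, 0]
r1 m[ice→φ1] = [0, 0]
r1 m[ice→φ4] = [0, 0]
r1 m[sun→φ2] = [0, 0]
r1 m[slip→φ1] = [0, 0]
r1 m[slip→φ2] = [0, 0]
r1 m[slip→φ3] = [0, 0]
r1 m[slip→φ4] = [0, 0]
r1 m[cld→φ0] = [0, 0]
r1 m[snow→φ3] = [0, 0]
r2 m[φ0→ice] = [1, 0]
r2 m[φ0→cld] = [0, 5]
r2 m[φ1→ice] = [0, 1]
r2 m[φ1→slip] = [0, 3]
r2 m[φ2→sun] = [5, 2]
r2 m[φ2→slip] = [5, 2]
r2 m[φ3→slip] = [5, 2]
r2 m[φ3→snow] = [2, 4]
r2 m[φ4→ice] = [0, 0]
r2 m[φ4→slip] = [0, 0]
r2 m[ice→φ0] = [0, 1]
r2 m[ice→φ1] = [1, 0]
r2 m[ice→φ4] = [1, 1]
r2 m[sun→φ2] = [0, 0]
r2 m[slip→φ1] = [10, 4]
r2 m[slip→φ2] = [5, 5]
r2 m[slip→φ3] = [5, 5]
r2 m[slip→φ4] = [10, 7]
r2 m[cld→φ0] = [0, 0]
r2 m[snow→φ3] = [0, 0]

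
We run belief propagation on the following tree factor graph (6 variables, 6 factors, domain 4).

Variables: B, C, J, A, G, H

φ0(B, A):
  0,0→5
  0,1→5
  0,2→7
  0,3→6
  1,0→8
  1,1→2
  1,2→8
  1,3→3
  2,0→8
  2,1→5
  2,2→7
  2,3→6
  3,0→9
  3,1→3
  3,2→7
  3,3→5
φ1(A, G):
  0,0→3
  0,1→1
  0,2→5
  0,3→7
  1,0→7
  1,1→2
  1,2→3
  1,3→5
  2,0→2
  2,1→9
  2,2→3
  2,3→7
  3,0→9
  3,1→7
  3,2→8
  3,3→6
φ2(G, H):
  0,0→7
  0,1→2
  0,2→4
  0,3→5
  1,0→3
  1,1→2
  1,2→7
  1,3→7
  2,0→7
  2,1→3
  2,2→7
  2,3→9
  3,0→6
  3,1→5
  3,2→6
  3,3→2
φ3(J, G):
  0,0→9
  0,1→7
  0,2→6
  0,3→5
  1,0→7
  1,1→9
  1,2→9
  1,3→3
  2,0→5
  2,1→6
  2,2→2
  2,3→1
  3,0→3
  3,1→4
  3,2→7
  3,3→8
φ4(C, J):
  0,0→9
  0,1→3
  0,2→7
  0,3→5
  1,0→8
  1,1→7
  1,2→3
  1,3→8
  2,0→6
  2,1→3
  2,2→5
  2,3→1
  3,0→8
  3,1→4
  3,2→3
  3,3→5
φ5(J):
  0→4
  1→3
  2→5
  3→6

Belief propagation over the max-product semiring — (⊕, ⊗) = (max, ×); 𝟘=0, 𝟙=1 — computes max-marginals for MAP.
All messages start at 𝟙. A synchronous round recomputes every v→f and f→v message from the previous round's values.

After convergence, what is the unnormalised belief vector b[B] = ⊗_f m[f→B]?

b[B] = [145152, 129024, 145152, 145152]

init: all messages = 𝟙 over 4 values
r1 m[φ0→B] = [7, 8, 8, 9]
r1 m[φ0→A] = [9, 5, 8, 6]
r1 m[φ1→A] = [7, 7, 9, 9]
r1 m[φ1→G] = [9, 9, 8, 7]
r1 m[φ2→G] = [7, 7, 9, 6]
r1 m[φ2→H] = [7, 5, 7, 9]
r1 m[φ3→J] = [9, 9, 6, 8]
r1 m[φ3→G] = [9, 9, 9, 8]
r1 m[φ4→C] = [9, 8, 6, 8]
r1 m[φ4→J] = [9, 7, 7, 8]
r1 m[φ5→J] = [4, 3, 5, 6]
r1 m[B→φ0] = [1, 1, 1, 1]
r1 m[C→φ4] = [1, 1, 1, 1]
r1 m[J→φ3] = [1, 1, 1, 1]
r1 m[J→φ4] = [1, 1, 1, 1]
r1 m[J→φ5] = [1, 1, 1, 1]
r1 m[A→φ0] = [1, 1, 1, 1]
r1 m[A→φ1] = [1, 1, 1, 1]
r1 m[G→φ1] = [1, 1, 1, 1]
r1 m[G→φ2] = [1, 1, 1, 1]
r1 m[G→φ3] = [1, 1, 1, 1]
r1 m[H→φ2] = [1, 1, 1, 1]
r2 m[φ0→B] = [7, 8, 8, 9]
r2 m[φ0→A] = [9, 5, 8, 6]
r2 m[φ1→A] = [7, 7, 9, 9]
r2 m[φ1→G] = [9, 9, 8, 7]
r2 m[φ2→G] = [7, 7, 9, 6]
r2 m[φ2→H] = [7, 5, 7, 9]
r2 m[φ3→J] = [9, 9, 6, 8]
r2 m[φ3→G] = [9, 9, 9, 8]
r2 m[φ4→C] = [9, 8, 6, 8]
r2 m[φ4→J] = [9, 7, 7, 8]
r2 m[φ5→J] = [4, 3, 5, 6]
r2 m[B→φ0] = [1, 1, 1, 1]
r2 m[C→φ4] = [1, 1, 1, 1]
r2 m[J→φ3] = [36, 21, 35, 48]
r2 m[J→φ4] = [36, 27, 30, 48]
r2 m[J→φ5] = [81, 63, 42, 64]
r2 m[A→φ0] = [7, 7, 9, 9]
r2 m[A→φ1] = [9, 5, 8, 6]
r2 m[G→φ1] = [63, 63, 81, 48]
r2 m[G→φ2] = [81, 81, 72, 56]
r2 m[G→φ3] = [63, 63, 72, 42]
r2 m[H→φ2] = [1, 1, 1, 1]
r3 m[φ0→B] = [63, 72, 63, 63]
r3 m[φ0→A] = [9, 5, 8, 6]
r3 m[φ1→A] = [405, 441, 567, 648]
r3 m[φ1→G] = [54, 72, 48, 63]
r3 m[φ2→G] = [7, 7, 9, 6]
r3 m[φ2→H] = [567, 280, 567, 648]
r3 m[φ3→J] = [567, 648, 378, 504]
r3 m[φ3→G] = [324, 252, 336, 384]
r3 m[φ4→C] = [324, 384, 216, 288]
r3 m[φ4→J] = [9, 7, 7, 8]
r3 m[φ5→J] = [4, 3, 5, 6]
r3 m[B→φ0] = [1, 1, 1, 1]
r3 m[C→φ4] = [1, 1, 1, 1]
r3 m[J→φ3] = [36, 21, 35, 48]
r3 m[J→φ4] = [36, 27, 30, 48]
r3 m[J→φ5] = [81, 63, 42, 64]
r3 m[A→φ0] = [7, 7, 9, 9]
r3 m[A→φ1] = [9, 5, 8, 6]
r3 m[G→φ1] = [63, 63, 81, 48]
r3 m[G→φ2] = [81, 81, 72, 56]
r3 m[G→φ3] = [63, 63, 72, 42]
r3 m[H→φ2] = [1, 1, 1, 1]
r4 m[φ0→B] = [63, 72, 63, 63]
r4 m[φ0→A] = [9, 5, 8, 6]
r4 m[φ1→A] = [405, 441, 567, 648]
r4 m[φ1→G] = [54, 72, 48, 63]
r4 m[φ2→G] = [7, 7, 9, 6]
r4 m[φ2→H] = [567, 280, 567, 648]
r4 m[φ3→J] = [567, 648, 378, 504]
r4 m[φ3→G] = [324, 252, 336, 384]
r4 m[φ4→C] = [324, 384, 216, 288]
r4 m[φ4→J] = [9, 7, 7, 8]
r4 m[φ5→J] = [4, 3, 5, 6]
r4 m[B→φ0] = [1, 1, 1, 1]
r4 m[C→φ4] = [1, 1, 1, 1]
r4 m[J→φ3] = [36, 21, 35, 48]
r4 m[J→φ4] = [2268, 1944, 1890, 3024]
r4 m[J→φ5] = [5103, 4536, 2646, 4032]
r4 m[A→φ0] = [405, 441, 567, 648]
r4 m[A→φ1] = [9, 5, 8, 6]
r4 m[G→φ1] = [2268, 1764, 3024, 2304]
r4 m[G→φ2] = [17496, 18144, 16128, 24192]
r4 m[G→φ3] = [378, 504, 432, 378]
r4 m[H→φ2] = [1, 1, 1, 1]
r5 m[φ0→B] = [3969, 4536, 3969, 3969]
r5 m[φ0→A] = [9, 5, 8, 6]
r5 m[φ1→A] = [16128, 15876, 16128, 24192]
r5 m[φ1→G] = [54, 72, 48, 63]
r5 m[φ2→G] = [7, 7, 9, 6]
r5 m[φ2→H] = [145152, 120960, 145152, 145152]
r5 m[φ3→J] = [3528, 4536, 3024, 3024]
r5 m[φ3→G] = [324, 252, 336, 384]
r5 m[φ4→C] = [20412, 24192, 13608, 18144]
r5 m[φ4→J] = [9, 7, 7, 8]
r5 m[φ5→J] = [4, 3, 5, 6]
r5 m[B→φ0] = [1, 1, 1, 1]
r5 m[C→φ4] = [1, 1, 1, 1]
r5 m[J→φ3] = [36, 21, 35, 48]
r5 m[J→φ4] = [2268, 1944, 1890, 3024]
r5 m[J→φ5] = [5103, 4536, 2646, 4032]
r5 m[A→φ0] = [405, 441, 567, 648]
r5 m[A→φ1] = [9, 5, 8, 6]
r5 m[G→φ1] = [2268, 1764, 3024, 2304]
r5 m[G→φ2] = [17496, 18144, 16128, 24192]
r5 m[G→φ3] = [378, 504, 432, 378]
r5 m[H→φ2] = [1, 1, 1, 1]
r6 m[φ0→B] = [3969, 4536, 3969, 3969]
r6 m[φ0→A] = [9, 5, 8, 6]
r6 m[φ1→A] = [16128, 15876, 16128, 24192]
r6 m[φ1→G] = [54, 72, 48, 63]
r6 m[φ2→G] = [7, 7, 9, 6]
r6 m[φ2→H] = [145152, 120960, 145152, 145152]
r6 m[φ3→J] = [3528, 4536, 3024, 3024]
r6 m[φ3→G] = [324, 252, 336, 384]
r6 m[φ4→C] = [20412, 24192, 13608, 18144]
r6 m[φ4→J] = [9, 7, 7, 8]
r6 m[φ5→J] = [4, 3, 5, 6]
r6 m[B→φ0] = [1, 1, 1, 1]
r6 m[C→φ4] = [1, 1, 1, 1]
r6 m[J→φ3] = [36, 21, 35, 48]
r6 m[J→φ4] = [14112, 13608, 15120, 18144]
r6 m[J→φ5] = [31752, 31752, 21168, 24192]
r6 m[A→φ0] = [16128, 15876, 16128, 24192]
r6 m[A→φ1] = [9, 5, 8, 6]
r6 m[G→φ1] = [2268, 1764, 3024, 2304]
r6 m[G→φ2] = [17496, 18144, 16128, 24192]
r6 m[G→φ3] = [378, 504, 432, 378]
r6 m[H→φ2] = [1, 1, 1, 1]
r7 m[φ0→B] = [145152, 129024, 145152, 145152]
r7 m[φ0→A] = [9, 5, 8, 6]
r7 m[φ1→A] = [16128, 15876, 16128, 24192]
r7 m[φ1→G] = [54, 72, 48, 63]
r7 m[φ2→G] = [7, 7, 9, 6]
r7 m[φ2→H] = [145152, 120960, 145152, 145152]
r7 m[φ3→J] = [3528, 4536, 3024, 3024]
r7 m[φ3→G] = [324, 252, 336, 384]
r7 m[φ4→C] = [127008, 145152, 84672, 112896]
r7 m[φ4→J] = [9, 7, 7, 8]
r7 m[φ5→J] = [4, 3, 5, 6]
r7 m[B→φ0] = [1, 1, 1, 1]
r7 m[C→φ4] = [1, 1, 1, 1]
r7 m[J→φ3] = [36, 21, 35, 48]
r7 m[J→φ4] = [14112, 13608, 15120, 18144]
r7 m[J→φ5] = [31752, 31752, 21168, 24192]
r7 m[A→φ0] = [16128, 15876, 16128, 24192]
r7 m[A→φ1] = [9, 5, 8, 6]
r7 m[G→φ1] = [2268, 1764, 3024, 2304]
r7 m[G→φ2] = [17496, 18144, 16128, 24192]
r7 m[G→φ3] = [378, 504, 432, 378]
r7 m[H→φ2] = [1, 1, 1, 1]
r8 m[φ0→B] = [145152, 129024, 145152, 145152]
r8 m[φ0→A] = [9, 5, 8, 6]
r8 m[φ1→A] = [16128, 15876, 16128, 24192]
r8 m[φ1→G] = [54, 72, 48, 63]
r8 m[φ2→G] = [7, 7, 9, 6]
r8 m[φ2→H] = [145152, 120960, 145152, 145152]
r8 m[φ3→J] = [3528, 4536, 3024, 3024]
r8 m[φ3→G] = [324, 252, 336, 384]
r8 m[φ4→C] = [127008, 145152, 84672, 112896]
r8 m[φ4→J] = [9, 7, 7, 8]
r8 m[φ5→J] = [4, 3, 5, 6]
r8 m[B→φ0] = [1, 1, 1, 1]
r8 m[C→φ4] = [1, 1, 1, 1]
r8 m[J→φ3] = [36, 21, 35, 48]
r8 m[J→φ4] = [14112, 13608, 15120, 18144]
r8 m[J→φ5] = [31752, 31752, 21168, 24192]
r8 m[A→φ0] = [16128, 15876, 16128, 24192]
r8 m[A→φ1] = [9, 5, 8, 6]
r8 m[G→φ1] = [2268, 1764, 3024, 2304]
r8 m[G→φ2] = [17496, 18144, 16128, 24192]
r8 m[G→φ3] = [378, 504, 432, 378]
r8 m[H→φ2] = [1, 1, 1, 1]
fixed point reached at round 8
b[B] = ⊗ incoming = [145152, 129024, 145152, 145152]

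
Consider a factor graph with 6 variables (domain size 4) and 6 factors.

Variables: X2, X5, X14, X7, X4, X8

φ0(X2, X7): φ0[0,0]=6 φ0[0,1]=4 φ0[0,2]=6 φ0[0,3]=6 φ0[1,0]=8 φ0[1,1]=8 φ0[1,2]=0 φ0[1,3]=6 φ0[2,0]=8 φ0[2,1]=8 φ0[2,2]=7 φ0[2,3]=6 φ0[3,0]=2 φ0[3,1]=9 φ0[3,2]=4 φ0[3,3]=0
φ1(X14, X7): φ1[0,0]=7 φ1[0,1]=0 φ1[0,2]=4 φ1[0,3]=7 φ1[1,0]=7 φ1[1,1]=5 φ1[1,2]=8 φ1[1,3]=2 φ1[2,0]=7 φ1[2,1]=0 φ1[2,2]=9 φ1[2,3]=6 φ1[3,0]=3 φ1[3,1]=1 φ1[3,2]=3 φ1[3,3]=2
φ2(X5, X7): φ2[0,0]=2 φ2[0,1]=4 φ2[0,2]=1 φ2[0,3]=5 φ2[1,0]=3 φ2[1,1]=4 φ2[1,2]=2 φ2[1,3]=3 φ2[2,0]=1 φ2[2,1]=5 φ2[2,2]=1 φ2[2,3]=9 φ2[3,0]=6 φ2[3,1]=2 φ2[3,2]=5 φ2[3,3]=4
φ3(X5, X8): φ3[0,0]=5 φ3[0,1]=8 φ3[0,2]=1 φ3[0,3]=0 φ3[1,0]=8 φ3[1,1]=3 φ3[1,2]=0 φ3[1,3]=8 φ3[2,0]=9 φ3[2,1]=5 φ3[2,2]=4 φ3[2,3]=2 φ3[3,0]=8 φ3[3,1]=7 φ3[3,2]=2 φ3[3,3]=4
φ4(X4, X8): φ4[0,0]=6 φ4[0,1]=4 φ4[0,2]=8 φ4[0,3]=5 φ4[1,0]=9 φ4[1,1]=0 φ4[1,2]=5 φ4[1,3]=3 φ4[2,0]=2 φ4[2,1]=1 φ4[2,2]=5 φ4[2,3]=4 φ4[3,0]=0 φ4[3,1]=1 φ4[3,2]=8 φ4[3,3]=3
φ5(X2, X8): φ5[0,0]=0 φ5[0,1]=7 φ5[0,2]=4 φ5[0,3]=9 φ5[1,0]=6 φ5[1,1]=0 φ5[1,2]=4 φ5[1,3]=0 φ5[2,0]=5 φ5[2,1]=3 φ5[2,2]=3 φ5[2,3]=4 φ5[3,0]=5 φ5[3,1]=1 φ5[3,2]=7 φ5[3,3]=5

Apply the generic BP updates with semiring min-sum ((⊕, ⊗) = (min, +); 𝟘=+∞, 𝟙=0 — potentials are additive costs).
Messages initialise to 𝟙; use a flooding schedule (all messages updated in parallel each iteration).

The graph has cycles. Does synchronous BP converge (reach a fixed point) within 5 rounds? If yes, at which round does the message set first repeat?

NOT CONVERGED within 5 rounds

init: all messages = 𝟙 over 4 values
r1 m[φ0→X2] = [4, 0, 6, 0]
r1 m[φ0→X7] = [2, 4, 0, 0]
r1 m[φ1→X14] = [0, 2, 0, 1]
r1 m[φ1→X7] = [3, 0, 3, 2]
r1 m[φ2→X5] = [1, 2, 1, 2]
r1 m[φ2→X7] = [1, 2, 1, 3]
r1 m[φ3→X5] = [0, 0, 2, 2]
r1 m[φ3→X8] = [5, 3, 0, 0]
r1 m[φ4→X4] = [4, 0, 1, 0]
r1 m[φ4→X8] = [0, 0, 5, 3]
r1 m[φ5→X2] = [0, 0, 3, 1]
r1 m[φ5→X8] = [0, 0, 3, 0]
r1 m[X2→φ0] = [0, 0, 0, 0]
r1 m[X2→φ5] = [0, 0, 0, 0]
r1 m[X5→φ2] = [0, 0, 0, 0]
r1 m[X5→φ3] = [0, 0, 0, 0]
r1 m[X14→φ1] = [0, 0, 0, 0]
r1 m[X7→φ0] = [0, 0, 0, 0]
r1 m[X7→φ1] = [0, 0, 0, 0]
r1 m[X7→φ2] = [0, 0, 0, 0]
r1 m[X4→φ4] = [0, 0, 0, 0]
r1 m[X8→φ3] = [0, 0, 0, 0]
r1 m[X8→φ4] = [0, 0, 0, 0]
r1 m[X8→φ5] = [0, 0, 0, 0]
r2 m[φ0→X2] = [4, 0, 6, 0]
r2 m[φ0→X7] = [2, 4, 0, 0]
r2 m[φ1→X14] = [0, 2, 0, 1]
r2 m[φ1→X7] = [3, 0, 3, 2]
r2 m[φ2→X5] = [1, 2, 1, 2]
r2 m[φ2→X7] = [1, 2, 1, 3]
r2 m[φ3→X5] = [0, 0, 2, 2]
r2 m[φ3→X8] = [5, 3, 0, 0]
r2 m[φ4→X4] = [4, 0, 1, 0]
r2 m[φ4→X8] = [0, 0, 5, 3]
r2 m[φ5→X2] = [0, 0, 3, 1]
r2 m[φ5→X8] = [0, 0, 3, 0]
r2 m[X2→φ0] = [0, 0, 3, 1]
r2 m[X2→φ5] = [4, 0, 6, 0]
r2 m[X5→φ2] = [0, 0, 2, 2]
r2 m[X5→φ3] = [1, 2, 1, 2]
r2 m[X14→φ1] = [0, 0, 0, 0]
r2 m[X7→φ0] = [4, 2, 4, 5]
r2 m[X7→φ1] = [3, 6, 1, 3]
r2 m[X7→φ2] = [5, 4, 3, 2]
r2 m[X4→φ4] = [0, 0, 0, 0]
r2 m[X8→φ3] = [0, 0, 8, 3]
r2 m[X8→φ4] = [5, 3, 3, 0]
r2 m[X8→φ5] = [5, 3, 5, 3]
r3 m[φ0→X2] = [6, 4, 10, 5]
r3 m[φ0→X7] = [3, 4, 0, 1]
r3 m[φ1→X14] = [5, 5, 6, 4]
r3 m[φ1→X7] = [3, 0, 3, 2]
r3 m[φ2→X5] = [4, 5, 4, 6]
r3 m[φ2→X7] = [2, 4, 1, 3]
r3 m[φ3→X5] = [3, 3, 5, 7]
r3 m[φ3→X8] = [6, 5, 2, 1]
r3 m[φ4→X4] = [5, 3, 4, 3]
r3 m[φ4→X8] = [0, 0, 5, 3]
r3 m[φ5→X2] = [5, 3, 6, 4]
r3 m[φ5→X8] = [4, 0, 4, 0]
r3 m[X2→φ0] = [0, 0, 3, 1]
r3 m[X2→φ5] = [4, 0, 6, 0]
r3 m[X5→φ2] = [0, 0, 2, 2]
r3 m[X5→φ3] = [1, 2, 1, 2]
r3 m[X14→φ1] = [0, 0, 0, 0]
r3 m[X7→φ0] = [4, 2, 4, 5]
r3 m[X7→φ1] = [3, 6, 1, 3]
r3 m[X7→φ2] = [5, 4, 3, 2]
r3 m[X4→φ4] = [0, 0, 0, 0]
r3 m[X8→φ3] = [0, 0, 8, 3]
r3 m[X8→φ4] = [5, 3, 3, 0]
r3 m[X8→φ5] = [5, 3, 5, 3]
r4 m[φ0→X2] = [6, 4, 10, 5]
r4 m[φ0→X7] = [3, 4, 0, 1]
r4 m[φ1→X14] = [5, 5, 6, 4]
r4 m[φ1→X7] = [3, 0, 3, 2]
r4 m[φ2→X5] = [4, 5, 4, 6]
r4 m[φ2→X7] = [2, 4, 1, 3]
r4 m[φ3→X5] = [3, 3, 5, 7]
r4 m[φ3→X8] = [6, 5, 2, 1]
r4 m[φ4→X4] = [5, 3, 4, 3]
r4 m[φ4→X8] = [0, 0, 5, 3]
r4 m[φ5→X2] = [5, 3, 6, 4]
r4 m[φ5→X8] = [4, 0, 4, 0]
r4 m[X2→φ0] = [5, 3, 6, 4]
r4 m[X2→φ5] = [6, 4, 10, 5]
r4 m[X5→φ2] = [3, 3, 5, 7]
r4 m[X5→φ3] = [4, 5, 4, 6]
r4 m[X14→φ1] = [0, 0, 0, 0]
r4 m[X7→φ0] = [5, 4, 4, 5]
r4 m[X7→φ1] = [5, 8, 1, 4]
r4 m[X7→φ2] = [6, 4, 3, 3]
r4 m[X4→φ4] = [0, 0, 0, 0]
r4 m[X8→φ3] = [4, 0, 9, 3]
r4 m[X8→φ4] = [10, 5, 6, 1]
r4 m[X8→φ5] = [6, 5, 7, 4]
r5 m[φ0→X2] = [8, 4, 11, 5]
r5 m[φ0→X7] = [6, 9, 3, 4]
r5 m[φ1→X14] = [5, 6, 8, 4]
r5 m[φ1→X7] = [3, 0, 3, 2]
r5 m[φ2→X5] = [4, 5, 4, 6]
r5 m[φ2→X7] = [5, 7, 4, 6]
r5 m[φ3→X5] = [3, 3, 5, 7]
r5 m[φ3→X8] = [9, 8, 5, 4]
r5 m[φ4→X4] = [6, 4, 5, 4]
r5 m[φ4→X8] = [0, 0, 5, 3]
r5 m[φ5→X2] = [6, 4, 8, 6]
r5 m[φ5→X8] = [6, 4, 8, 4]
r5 m[X2→φ0] = [5, 3, 6, 4]
r5 m[X2→φ5] = [6, 4, 10, 5]
r5 m[X5→φ2] = [3, 3, 5, 7]
r5 m[X5→φ3] = [4, 5, 4, 6]
r5 m[X14→φ1] = [0, 0, 0, 0]
r5 m[X7→φ0] = [5, 4, 4, 5]
r5 m[X7→φ1] = [5, 8, 1, 4]
r5 m[X7→φ2] = [6, 4, 3, 3]
r5 m[X4→φ4] = [0, 0, 0, 0]
r5 m[X8→φ3] = [4, 0, 9, 3]
r5 m[X8→φ4] = [10, 5, 6, 1]
r5 m[X8→φ5] = [6, 5, 7, 4]
no fixed point within 5 rounds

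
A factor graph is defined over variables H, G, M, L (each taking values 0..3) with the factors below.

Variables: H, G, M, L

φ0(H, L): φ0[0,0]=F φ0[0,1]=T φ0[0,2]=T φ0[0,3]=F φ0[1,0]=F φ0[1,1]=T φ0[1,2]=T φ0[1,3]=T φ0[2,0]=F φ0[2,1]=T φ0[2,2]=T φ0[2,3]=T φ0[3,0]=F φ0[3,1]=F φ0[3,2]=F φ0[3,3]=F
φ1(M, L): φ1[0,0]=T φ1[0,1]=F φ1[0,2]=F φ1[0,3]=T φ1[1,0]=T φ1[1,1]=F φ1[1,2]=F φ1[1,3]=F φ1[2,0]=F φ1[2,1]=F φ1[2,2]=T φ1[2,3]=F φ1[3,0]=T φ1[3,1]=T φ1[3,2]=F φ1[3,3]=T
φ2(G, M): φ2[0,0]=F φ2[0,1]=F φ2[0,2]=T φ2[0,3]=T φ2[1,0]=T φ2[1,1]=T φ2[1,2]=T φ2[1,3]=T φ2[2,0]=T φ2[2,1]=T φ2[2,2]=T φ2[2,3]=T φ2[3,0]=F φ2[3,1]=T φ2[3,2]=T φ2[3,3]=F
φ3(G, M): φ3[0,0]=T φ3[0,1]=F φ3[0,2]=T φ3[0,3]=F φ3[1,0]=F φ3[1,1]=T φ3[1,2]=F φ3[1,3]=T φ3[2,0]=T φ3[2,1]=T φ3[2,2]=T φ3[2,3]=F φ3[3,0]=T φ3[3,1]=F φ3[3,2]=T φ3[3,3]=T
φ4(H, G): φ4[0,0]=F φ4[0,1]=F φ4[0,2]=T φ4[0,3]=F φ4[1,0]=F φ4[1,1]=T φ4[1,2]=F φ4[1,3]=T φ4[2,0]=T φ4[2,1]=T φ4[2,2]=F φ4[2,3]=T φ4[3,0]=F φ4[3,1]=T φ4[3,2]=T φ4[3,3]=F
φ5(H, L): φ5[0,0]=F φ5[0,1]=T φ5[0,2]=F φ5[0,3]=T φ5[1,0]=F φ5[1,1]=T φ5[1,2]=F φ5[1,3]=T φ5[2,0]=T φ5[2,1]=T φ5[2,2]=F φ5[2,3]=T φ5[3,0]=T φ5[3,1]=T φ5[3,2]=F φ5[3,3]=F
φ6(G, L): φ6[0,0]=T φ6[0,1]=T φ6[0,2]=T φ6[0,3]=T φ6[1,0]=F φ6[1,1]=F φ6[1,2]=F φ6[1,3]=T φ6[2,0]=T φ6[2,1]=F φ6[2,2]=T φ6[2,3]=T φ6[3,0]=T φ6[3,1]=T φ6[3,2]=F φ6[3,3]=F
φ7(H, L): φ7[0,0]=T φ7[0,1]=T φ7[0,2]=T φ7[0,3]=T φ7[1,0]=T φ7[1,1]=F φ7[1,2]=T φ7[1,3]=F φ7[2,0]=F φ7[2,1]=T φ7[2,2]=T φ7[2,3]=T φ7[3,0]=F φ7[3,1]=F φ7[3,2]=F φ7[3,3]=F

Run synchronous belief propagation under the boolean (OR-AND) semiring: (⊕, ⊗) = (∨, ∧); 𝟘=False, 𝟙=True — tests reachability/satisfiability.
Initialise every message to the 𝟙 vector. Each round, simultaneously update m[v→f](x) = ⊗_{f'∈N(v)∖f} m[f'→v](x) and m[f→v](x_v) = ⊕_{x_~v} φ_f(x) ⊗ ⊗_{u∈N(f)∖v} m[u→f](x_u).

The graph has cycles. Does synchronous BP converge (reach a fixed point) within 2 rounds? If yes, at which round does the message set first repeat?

init: all messages = 𝟙 over 4 values
r1 m[φ0→H] = [T, T, T, F]
r1 m[φ0→L] = [F, T, T, T]
r1 m[φ1→M] = [T, T, T, T]
r1 m[φ1→L] = [T, T, T, T]
r1 m[φ2→G] = [T, T, T, T]
r1 m[φ2→M] = [T, T, T, T]
r1 m[φ3→G] = [T, T, T, T]
r1 m[φ3→M] = [T, T, T, T]
r1 m[φ4→H] = [T, T, T, T]
r1 m[φ4→G] = [T, T, T, T]
r1 m[φ5→H] = [T, T, T, T]
r1 m[φ5→L] = [T, T, F, T]
r1 m[φ6→G] = [T, T, T, T]
r1 m[φ6→L] = [T, T, T, T]
r1 m[φ7→H] = [T, T, T, F]
r1 m[φ7→L] = [T, T, T, T]
r1 m[H→φ0] = [T, T, T, T]
r1 m[H→φ4] = [T, T, T, T]
r1 m[H→φ5] = [T, T, T, T]
r1 m[H→φ7] = [T, T, T, T]
r1 m[G→φ2] = [T, T, T, T]
r1 m[G→φ3] = [T, T, T, T]
r1 m[G→φ4] = [T, T, T, T]
r1 m[G→φ6] = [T, T, T, T]
r1 m[M→φ1] = [T, T, T, T]
r1 m[M→φ2] = [T, T, T, T]
r1 m[M→φ3] = [T, T, T, T]
r1 m[L→φ0] = [T, T, T, T]
r1 m[L→φ1] = [T, T, T, T]
r1 m[L→φ5] = [T, T, T, T]
r1 m[L→φ6] = [T, T, T, T]
r1 m[L→φ7] = [T, T, T, T]
r2 m[φ0→H] = [T, T, T, F]
r2 m[φ0→L] = [F, T, T, T]
r2 m[φ1→M] = [T, T, T, T]
r2 m[φ1→L] = [T, T, T, T]
r2 m[φ2→G] = [T, T, T, T]
r2 m[φ2→M] = [T, T, T, T]
r2 m[φ3→G] = [T, T, T, T]
r2 m[φ3→M] = [T, T, T, T]
r2 m[φ4→H] = [T, T, T, T]
r2 m[φ4→G] = [T, T, T, T]
r2 m[φ5→H] = [T, T, T, T]
r2 m[φ5→L] = [T, T, F, T]
r2 m[φ6→G] = [T, T, T, T]
r2 m[φ6→L] = [T, T, T, T]
r2 m[φ7→H] = [T, T, T, F]
r2 m[φ7→L] = [T, T, T, T]
r2 m[H→φ0] = [T, T, T, F]
r2 m[H→φ4] = [T, T, T, F]
r2 m[H→φ5] = [T, T, T, F]
r2 m[H→φ7] = [T, T, T, F]
r2 m[G→φ2] = [T, T, T, T]
r2 m[G→φ3] = [T, T, T, T]
r2 m[G→φ4] = [T, T, T, T]
r2 m[G→φ6] = [T, T, T, T]
r2 m[M→φ1] = [T, T, T, T]
r2 m[M→φ2] = [T, T, T, T]
r2 m[M→φ3] = [T, T, T, T]
r2 m[L→φ0] = [T, T, F, T]
r2 m[L→φ1] = [F, T, F, T]
r2 m[L→φ5] = [F, T, T, T]
r2 m[L→φ6] = [F, T, F, T]
r2 m[L→φ7] = [F, T, F, T]
no fixed point within 2 rounds

NOT CONVERGED within 2 rounds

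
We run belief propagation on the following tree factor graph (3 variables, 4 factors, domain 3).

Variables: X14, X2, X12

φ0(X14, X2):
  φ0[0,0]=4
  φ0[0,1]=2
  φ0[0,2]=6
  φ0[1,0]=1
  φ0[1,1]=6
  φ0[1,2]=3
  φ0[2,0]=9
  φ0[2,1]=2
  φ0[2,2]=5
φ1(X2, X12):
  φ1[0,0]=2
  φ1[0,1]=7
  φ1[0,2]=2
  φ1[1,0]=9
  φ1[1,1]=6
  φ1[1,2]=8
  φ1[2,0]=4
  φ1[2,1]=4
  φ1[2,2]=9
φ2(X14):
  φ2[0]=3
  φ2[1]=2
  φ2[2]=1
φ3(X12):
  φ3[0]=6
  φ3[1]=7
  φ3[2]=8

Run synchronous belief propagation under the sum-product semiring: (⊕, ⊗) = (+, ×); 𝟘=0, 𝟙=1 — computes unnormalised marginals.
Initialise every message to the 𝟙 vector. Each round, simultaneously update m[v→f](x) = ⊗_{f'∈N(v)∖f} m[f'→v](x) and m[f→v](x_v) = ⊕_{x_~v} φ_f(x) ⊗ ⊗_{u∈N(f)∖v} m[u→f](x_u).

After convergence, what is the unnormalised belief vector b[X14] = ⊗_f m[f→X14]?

init: all messages = 𝟙 over 3 values
r1 m[φ0→X14] = [12, 10, 16]
r1 m[φ0→X2] = [14, 10, 14]
r1 m[φ1→X2] = [11, 23, 17]
r1 m[φ1→X12] = [15, 17, 19]
r1 m[φ2→X14] = [3, 2, 1]
r1 m[φ3→X12] = [6, 7, 8]
r1 m[X14→φ0] = [1, 1, 1]
r1 m[X14→φ2] = [1, 1, 1]
r1 m[X2→φ0] = [1, 1, 1]
r1 m[X2→φ1] = [1, 1, 1]
r1 m[X12→φ1] = [1, 1, 1]
r1 m[X12→φ3] = [1, 1, 1]
r2 m[φ0→X14] = [12, 10, 16]
r2 m[φ0→X2] = [14, 10, 14]
r2 m[φ1→X2] = [11, 23, 17]
r2 m[φ1→X12] = [15, 17, 19]
r2 m[φ2→X14] = [3, 2, 1]
r2 m[φ3→X12] = [6, 7, 8]
r2 m[X14→φ0] = [3, 2, 1]
r2 m[X14→φ2] = [12, 10, 16]
r2 m[X2→φ0] = [11, 23, 17]
r2 m[X2→φ1] = [14, 10, 14]
r2 m[X12→φ1] = [6, 7, 8]
r2 m[X12→φ3] = [15, 17, 19]
r3 m[φ0→X14] = [192, 200, 230]
r3 m[φ0→X2] = [23, 20, 29]
r3 m[φ1→X2] = [77, 160, 124]
r3 m[φ1→X12] = [174, 214, 234]
r3 m[φ2→X14] = [3, 2, 1]
r3 m[φ3→X12] = [6, 7, 8]
r3 m[X14→φ0] = [3, 2, 1]
r3 m[X14→φ2] = [12, 10, 16]
r3 m[X2→φ0] = [11, 23, 17]
r3 m[X2→φ1] = [14, 10, 14]
r3 m[X12→φ1] = [6, 7, 8]
r3 m[X12→φ3] = [15, 17, 19]
r4 m[φ0→X14] = [192, 200, 230]
r4 m[φ0→X2] = [23, 20, 29]
r4 m[φ1→X2] = [77, 160, 124]
r4 m[φ1→X12] = [174, 214, 234]
r4 m[φ2→X14] = [3, 2, 1]
r4 m[φ3→X12] = [6, 7, 8]
r4 m[X14→φ0] = [3, 2, 1]
r4 m[X14→φ2] = [192, 200, 230]
r4 m[X2→φ0] = [77, 160, 124]
r4 m[X2→φ1] = [23, 20, 29]
r4 m[X12→φ1] = [6, 7, 8]
r4 m[X12→φ3] = [174, 214, 234]
r5 m[φ0→X14] = [1372, 1409, 1633]
r5 m[φ0→X2] = [23, 20, 29]
r5 m[φ1→X2] = [77, 160, 124]
r5 m[φ1→X12] = [342, 397, 467]
r5 m[φ2→X14] = [3, 2, 1]
r5 m[φ3→X12] = [6, 7, 8]
r5 m[X14→φ0] = [3, 2, 1]
r5 m[X14→φ2] = [192, 200, 230]
r5 m[X2→φ0] = [77, 160, 124]
r5 m[X2→φ1] = [23, 20, 29]
r5 m[X12→φ1] = [6, 7, 8]
r5 m[X12→φ3] = [174, 214, 234]
r6 m[φ0→X14] = [1372, 1409, 1633]
r6 m[φ0→X2] = [23, 20, 29]
r6 m[φ1→X2] = [77, 160, 124]
r6 m[φ1→X12] = [342, 397, 467]
r6 m[φ2→X14] = [3, 2, 1]
r6 m[φ3→X12] = [6, 7, 8]
r6 m[X14→φ0] = [3, 2, 1]
r6 m[X14→φ2] = [1372, 1409, 1633]
r6 m[X2→φ0] = [77, 160, 124]
r6 m[X2→φ1] = [23, 20, 29]
r6 m[X12→φ1] = [6, 7, 8]
r6 m[X12→φ3] = [342, 397, 467]
r7 m[φ0→X14] = [1372, 1409, 1633]
r7 m[φ0→X2] = [23, 20, 29]
r7 m[φ1→X2] = [77, 160, 124]
r7 m[φ1→X12] = [342, 397, 467]
r7 m[φ2→X14] = [3, 2, 1]
r7 m[φ3→X12] = [6, 7, 8]
r7 m[X14→φ0] = [3, 2, 1]
r7 m[X14→φ2] = [1372, 1409, 1633]
r7 m[X2→φ0] = [77, 160, 124]
r7 m[X2→φ1] = [23, 20, 29]
r7 m[X12→φ1] = [6, 7, 8]
r7 m[X12→φ3] = [342, 397, 467]
fixed point reached at round 7
b[X14] = ⊗ incoming = [4116, 2818, 1633]

b[X14] = [4116, 2818, 1633]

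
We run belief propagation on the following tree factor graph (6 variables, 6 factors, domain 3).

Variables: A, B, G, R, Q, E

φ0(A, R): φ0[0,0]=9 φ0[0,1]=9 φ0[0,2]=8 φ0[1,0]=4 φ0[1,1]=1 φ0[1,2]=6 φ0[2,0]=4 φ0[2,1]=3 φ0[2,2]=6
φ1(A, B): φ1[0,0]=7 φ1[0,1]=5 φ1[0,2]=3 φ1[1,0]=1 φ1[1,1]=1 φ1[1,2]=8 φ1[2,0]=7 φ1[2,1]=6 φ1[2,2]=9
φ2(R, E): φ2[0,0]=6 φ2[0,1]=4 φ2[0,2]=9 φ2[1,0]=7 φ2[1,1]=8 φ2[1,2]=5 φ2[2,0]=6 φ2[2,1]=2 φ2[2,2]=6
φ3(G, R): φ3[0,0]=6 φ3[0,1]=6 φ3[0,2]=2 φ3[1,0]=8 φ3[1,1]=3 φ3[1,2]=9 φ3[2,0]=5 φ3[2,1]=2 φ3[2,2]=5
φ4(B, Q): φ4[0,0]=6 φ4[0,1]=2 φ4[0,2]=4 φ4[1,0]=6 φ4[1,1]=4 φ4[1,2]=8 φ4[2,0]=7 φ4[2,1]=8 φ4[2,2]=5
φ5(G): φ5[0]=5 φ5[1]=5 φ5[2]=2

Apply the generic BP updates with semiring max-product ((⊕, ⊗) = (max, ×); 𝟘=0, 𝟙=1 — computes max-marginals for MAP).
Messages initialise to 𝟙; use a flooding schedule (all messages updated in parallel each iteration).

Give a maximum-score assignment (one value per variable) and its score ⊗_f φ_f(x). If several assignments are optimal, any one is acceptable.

init: all messages = 𝟙 over 3 values
r1 m[φ0→A] = [9, 6, 6]
r1 m[φ0→R] = [9, 9, 8]
r1 m[φ1→A] = [7, 8, 9]
r1 m[φ1→B] = [7, 6, 9]
r1 m[φ2→R] = [9, 8, 6]
r1 m[φ2→E] = [7, 8, 9]
r1 m[φ3→G] = [6, 9, 5]
r1 m[φ3→R] = [8, 6, 9]
r1 m[φ4→B] = [6, 8, 8]
r1 m[φ4→Q] = [7, 8, 8]
r1 m[φ5→G] = [5, 5, 2]
r1 m[A→φ0] = [1, 1, 1]
r1 m[A→φ1] = [1, 1, 1]
r1 m[B→φ1] = [1, 1, 1]
r1 m[B→φ4] = [1, 1, 1]
r1 m[G→φ3] = [1, 1, 1]
r1 m[G→φ5] = [1, 1, 1]
r1 m[R→φ0] = [1, 1, 1]
r1 m[R→φ2] = [1, 1, 1]
r1 m[R→φ3] = [1, 1, 1]
r1 m[Q→φ4] = [1, 1, 1]
r1 m[E→φ2] = [1, 1, 1]
r2 m[φ0→A] = [9, 6, 6]
r2 m[φ0→R] = [9, 9, 8]
r2 m[φ1→A] = [7, 8, 9]
r2 m[φ1→B] = [7, 6, 9]
r2 m[φ2→R] = [9, 8, 6]
r2 m[φ2→E] = [7, 8, 9]
r2 m[φ3→G] = [6, 9, 5]
r2 m[φ3→R] = [8, 6, 9]
r2 m[φ4→B] = [6, 8, 8]
r2 m[φ4→Q] = [7, 8, 8]
r2 m[φ5→G] = [5, 5, 2]
r2 m[A→φ0] = [7, 8, 9]
r2 m[A→φ1] = [9, 6, 6]
r2 m[B→φ1] = [6, 8, 8]
r2 m[B→φ4] = [7, 6, 9]
r2 m[G→φ3] = [5, 5, 2]
r2 m[G→φ5] = [6, 9, 5]
r2 m[R→φ0] = [72, 48, 54]
r2 m[R→φ2] = [72, 54, 72]
r2 m[R→φ3] = [81, 72, 48]
r2 m[Q→φ4] = [1, 1, 1]
r2 m[E→φ2] = [1, 1, 1]
r3 m[φ0→A] = [648, 324, 324]
r3 m[φ0→R] = [63, 63, 56]
r3 m[φ1→A] = [42, 64, 72]
r3 m[φ1→B] = [63, 45, 54]
r3 m[φ2→R] = [9, 8, 6]
r3 m[φ2→E] = [432, 432, 648]
r3 m[φ3→G] = [486, 648, 405]
r3 m[φ3→R] = [40, 30, 45]
r3 m[φ4→B] = [6, 8, 8]
r3 m[φ4→Q] = [63, 72, 48]
r3 m[φ5→G] = [5, 5, 2]
r3 m[A→φ0] = [7, 8, 9]
r3 m[A→φ1] = [9, 6, 6]
r3 m[B→φ1] = [6, 8, 8]
r3 m[B→φ4] = [7, 6, 9]
r3 m[G→φ3] = [5, 5, 2]
r3 m[G→φ5] = [6, 9, 5]
r3 m[R→φ0] = [72, 48, 54]
r3 m[R→φ2] = [72, 54, 72]
r3 m[R→φ3] = [81, 72, 48]
r3 m[Q→φ4] = [1, 1, 1]
r3 m[E→φ2] = [1, 1, 1]
r4 m[φ0→A] = [648, 324, 324]
r4 m[φ0→R] = [63, 63, 56]
r4 m[φ1→A] = [42, 64, 72]
r4 m[φ1→B] = [63, 45, 54]
r4 m[φ2→R] = [9, 8, 6]
r4 m[φ2→E] = [432, 432, 648]
r4 m[φ3→G] = [486, 648, 405]
r4 m[φ3→R] = [40, 30, 45]
r4 m[φ4→B] = [6, 8, 8]
r4 m[φ4→Q] = [63, 72, 48]
r4 m[φ5→G] = [5, 5, 2]
r4 m[A→φ0] = [42, 64, 72]
r4 m[A→φ1] = [648, 324, 324]
r4 m[B→φ1] = [6, 8, 8]
r4 m[B→φ4] = [63, 45, 54]
r4 m[G→φ3] = [5, 5, 2]
r4 m[G→φ5] = [486, 648, 405]
r4 m[R→φ0] = [360, 240, 270]
r4 m[R→φ2] = [2520, 1890, 2520]
r4 m[R→φ3] = [567, 504, 336]
r4 m[Q→φ4] = [1, 1, 1]
r4 m[E→φ2] = [1, 1, 1]
r5 m[φ0→A] = [3240, 1620, 1620]
r5 m[φ0→R] = [378, 378, 432]
r5 m[φ1→A] = [42, 64, 72]
r5 m[φ1→B] = [4536, 3240, 2916]
r5 m[φ2→R] = [9, 8, 6]
r5 m[φ2→E] = [15120, 15120, 22680]
r5 m[φ3→G] = [3402, 4536, 2835]
r5 m[φ3→R] = [40, 30, 45]
r5 m[φ4→B] = [6, 8, 8]
r5 m[φ4→Q] = [378, 432, 360]
r5 m[φ5→G] = [5, 5, 2]
r5 m[A→φ0] = [42, 64, 72]
r5 m[A→φ1] = [648, 324, 324]
r5 m[B→φ1] = [6, 8, 8]
r5 m[B→φ4] = [63, 45, 54]
r5 m[G→φ3] = [5, 5, 2]
r5 m[G→φ5] = [486, 648, 405]
r5 m[R→φ0] = [360, 240, 270]
r5 m[R→φ2] = [2520, 1890, 2520]
r5 m[R→φ3] = [567, 504, 336]
r5 m[Q→φ4] = [1, 1, 1]
r5 m[E→φ2] = [1, 1, 1]
r6 m[φ0→A] = [3240, 1620, 1620]
r6 m[φ0→R] = [378, 378, 432]
r6 m[φ1→A] = [42, 64, 72]
r6 m[φ1→B] = [4536, 3240, 2916]
r6 m[φ2→R] = [9, 8, 6]
r6 m[φ2→E] = [15120, 15120, 22680]
r6 m[φ3→G] = [3402, 4536, 2835]
r6 m[φ3→R] = [40, 30, 45]
r6 m[φ4→B] = [6, 8, 8]
r6 m[φ4→Q] = [378, 432, 360]
r6 m[φ5→G] = [5, 5, 2]
r6 m[A→φ0] = [42, 64, 72]
r6 m[A→φ1] = [3240, 1620, 1620]
r6 m[B→φ1] = [6, 8, 8]
r6 m[B→φ4] = [4536, 3240, 2916]
r6 m[G→φ3] = [5, 5, 2]
r6 m[G→φ5] = [3402, 4536, 2835]
r6 m[R→φ0] = [360, 240, 270]
r6 m[R→φ2] = [15120, 11340, 19440]
r6 m[R→φ3] = [3402, 3024, 2592]
r6 m[Q→φ4] = [1, 1, 1]
r6 m[E→φ2] = [1, 1, 1]
r7 m[φ0→A] = [3240, 1620, 1620]
r7 m[φ0→R] = [378, 378, 432]
r7 m[φ1→A] = [42, 64, 72]
r7 m[φ1→B] = [22680, 16200, 14580]
r7 m[φ2→R] = [9, 8, 6]
r7 m[φ2→E] = [116640, 90720, 136080]
r7 m[φ3→G] = [20412, 27216, 17010]
r7 m[φ3→R] = [40, 30, 45]
r7 m[φ4→B] = [6, 8, 8]
r7 m[φ4→Q] = [27216, 23328, 25920]
r7 m[φ5→G] = [5, 5, 2]
r7 m[A→φ0] = [42, 64, 72]
r7 m[A→φ1] = [3240, 1620, 1620]
r7 m[B→φ1] = [6, 8, 8]
r7 m[B→φ4] = [4536, 3240, 2916]
r7 m[G→φ3] = [5, 5, 2]
r7 m[G→φ5] = [3402, 4536, 2835]
r7 m[R→φ0] = [360, 240, 270]
r7 m[R→φ2] = [15120, 11340, 19440]
r7 m[R→φ3] = [3402, 3024, 2592]
r7 m[Q→φ4] = [1, 1, 1]
r7 m[E→φ2] = [1, 1, 1]
r8 m[φ0→A] = [3240, 1620, 1620]
r8 m[φ0→R] = [378, 378, 432]
r8 m[φ1→A] = [42, 64, 72]
r8 m[φ1→B] = [22680, 16200, 14580]
r8 m[φ2→R] = [9, 8, 6]
r8 m[φ2→E] = [116640, 90720, 136080]
r8 m[φ3→G] = [20412, 27216, 17010]
r8 m[φ3→R] = [40, 30, 45]
r8 m[φ4→B] = [6, 8, 8]
r8 m[φ4→Q] = [27216, 23328, 25920]
r8 m[φ5→G] = [5, 5, 2]
r8 m[A→φ0] = [42, 64, 72]
r8 m[A→φ1] = [3240, 1620, 1620]
r8 m[B→φ1] = [6, 8, 8]
r8 m[B→φ4] = [22680, 16200, 14580]
r8 m[G→φ3] = [5, 5, 2]
r8 m[G→φ5] = [20412, 27216, 17010]
r8 m[R→φ0] = [360, 240, 270]
r8 m[R→φ2] = [15120, 11340, 19440]
r8 m[R→φ3] = [3402, 3024, 2592]
r8 m[Q→φ4] = [1, 1, 1]
r8 m[E→φ2] = [1, 1, 1]
r9 m[φ0→A] = [3240, 1620, 1620]
r9 m[φ0→R] = [378, 378, 432]
r9 m[φ1→A] = [42, 64, 72]
r9 m[φ1→B] = [22680, 16200, 14580]
r9 m[φ2→R] = [9, 8, 6]
r9 m[φ2→E] = [116640, 90720, 136080]
r9 m[φ3→G] = [20412, 27216, 17010]
r9 m[φ3→R] = [40, 30, 45]
r9 m[φ4→B] = [6, 8, 8]
r9 m[φ4→Q] = [136080, 116640, 129600]
r9 m[φ5→G] = [5, 5, 2]
r9 m[A→φ0] = [42, 64, 72]
r9 m[A→φ1] = [3240, 1620, 1620]
r9 m[B→φ1] = [6, 8, 8]
r9 m[B→φ4] = [22680, 16200, 14580]
r9 m[G→φ3] = [5, 5, 2]
r9 m[G→φ5] = [20412, 27216, 17010]
r9 m[R→φ0] = [360, 240, 270]
r9 m[R→φ2] = [15120, 11340, 19440]
r9 m[R→φ3] = [3402, 3024, 2592]
r9 m[Q→φ4] = [1, 1, 1]
r9 m[E→φ2] = [1, 1, 1]
r10 m[φ0→A] = [3240, 1620, 1620]
r10 m[φ0→R] = [378, 378, 432]
r10 m[φ1→A] = [42, 64, 72]
r10 m[φ1→B] = [22680, 16200, 14580]
r10 m[φ2→R] = [9, 8, 6]
r10 m[φ2→E] = [116640, 90720, 136080]
r10 m[φ3→G] = [20412, 27216, 17010]
r10 m[φ3→R] = [40, 30, 45]
r10 m[φ4→B] = [6, 8, 8]
r10 m[φ4→Q] = [136080, 116640, 129600]
r10 m[φ5→G] = [5, 5, 2]
r10 m[A→φ0] = [42, 64, 72]
r10 m[A→φ1] = [3240, 1620, 1620]
r10 m[B→φ1] = [6, 8, 8]
r10 m[B→φ4] = [22680, 16200, 14580]
r10 m[G→φ3] = [5, 5, 2]
r10 m[G→φ5] = [20412, 27216, 17010]
r10 m[R→φ0] = [360, 240, 270]
r10 m[R→φ2] = [15120, 11340, 19440]
r10 m[R→φ3] = [3402, 3024, 2592]
r10 m[Q→φ4] = [1, 1, 1]
r10 m[E→φ2] = [1, 1, 1]
fixed point reached at round 10
traceback from A: (A=0, B=0, G=1, R=0, Q=0, E=2), score=136080

assignment: (A=0, B=0, G=1, R=0, Q=0, E=2); score = 136080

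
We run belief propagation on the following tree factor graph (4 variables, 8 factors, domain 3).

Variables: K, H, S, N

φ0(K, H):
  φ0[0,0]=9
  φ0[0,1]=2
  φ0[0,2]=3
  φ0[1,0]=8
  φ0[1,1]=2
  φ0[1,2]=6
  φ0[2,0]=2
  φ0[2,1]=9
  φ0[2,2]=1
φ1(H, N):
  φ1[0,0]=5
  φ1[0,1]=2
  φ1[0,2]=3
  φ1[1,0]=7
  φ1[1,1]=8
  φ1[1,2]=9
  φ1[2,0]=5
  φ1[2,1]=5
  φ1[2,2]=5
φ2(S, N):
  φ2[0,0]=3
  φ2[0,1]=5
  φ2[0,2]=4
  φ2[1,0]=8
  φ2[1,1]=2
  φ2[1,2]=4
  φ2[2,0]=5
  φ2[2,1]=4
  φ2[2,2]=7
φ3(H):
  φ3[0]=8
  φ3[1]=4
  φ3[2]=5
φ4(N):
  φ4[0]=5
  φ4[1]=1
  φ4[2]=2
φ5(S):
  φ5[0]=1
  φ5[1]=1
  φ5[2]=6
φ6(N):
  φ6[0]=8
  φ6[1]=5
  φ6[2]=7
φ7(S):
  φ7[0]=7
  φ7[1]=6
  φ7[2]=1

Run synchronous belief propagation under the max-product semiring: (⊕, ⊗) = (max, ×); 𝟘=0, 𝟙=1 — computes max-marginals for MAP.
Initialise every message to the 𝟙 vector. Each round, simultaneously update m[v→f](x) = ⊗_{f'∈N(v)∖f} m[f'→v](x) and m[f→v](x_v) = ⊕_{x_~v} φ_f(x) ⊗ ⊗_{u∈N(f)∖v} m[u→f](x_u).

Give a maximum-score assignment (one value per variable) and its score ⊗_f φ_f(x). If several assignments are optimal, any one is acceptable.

assignment: (K=0, H=0, S=1, N=0); score = 691200

init: all messages = 𝟙 over 3 values
r1 m[φ0→K] = [9, 8, 9]
r1 m[φ0→H] = [9, 9, 6]
r1 m[φ1→H] = [5, 9, 5]
r1 m[φ1→N] = [7, 8, 9]
r1 m[φ2→S] = [5, 8, 7]
r1 m[φ2→N] = [8, 5, 7]
r1 m[φ3→H] = [8, 4, 5]
r1 m[φ4→N] = [5, 1, 2]
r1 m[φ5→S] = [1, 1, 6]
r1 m[φ6→N] = [8, 5, 7]
r1 m[φ7→S] = [7, 6, 1]
r1 m[K→φ0] = [1, 1, 1]
r1 m[H→φ0] = [1, 1, 1]
r1 m[H→φ1] = [1, 1, 1]
r1 m[H→φ3] = [1, 1, 1]
r1 m[S→φ2] = [1, 1, 1]
r1 m[S→φ5] = [1, 1, 1]
r1 m[S→φ7] = [1, 1, 1]
r1 m[N→φ1] = [1, 1, 1]
r1 m[N→φ2] = [1, 1, 1]
r1 m[N→φ4] = [1, 1, 1]
r1 m[N→φ6] = [1, 1, 1]
r2 m[φ0→K] = [9, 8, 9]
r2 m[φ0→H] = [9, 9, 6]
r2 m[φ1→H] = [5, 9, 5]
r2 m[φ1→N] = [7, 8, 9]
r2 m[φ2→S] = [5, 8, 7]
r2 m[φ2→N] = [8, 5, 7]
r2 m[φ3→H] = [8, 4, 5]
r2 m[φ4→N] = [5, 1, 2]
r2 m[φ5→S] = [1, 1, 6]
r2 m[φ6→N] = [8, 5, 7]
r2 m[φ7→S] = [7, 6, 1]
r2 m[K→φ0] = [1, 1, 1]
r2 m[H→φ0] = [40, 36, 25]
r2 m[H→φ1] = [72, 36, 30]
r2 m[H→φ3] = [45, 81, 30]
r2 m[S→φ2] = [7, 6, 6]
r2 m[S→φ5] = [35, 48, 7]
r2 m[S→φ7] = [5, 8, 42]
r2 m[N→φ1] = [320, 25, 98]
r2 m[N→φ2] = [280, 40, 126]
r2 m[N→φ4] = [448, 200, 441]
r2 m[N→φ6] = [280, 40, 126]
r3 m[φ0→K] = [360, 320, 324]
r3 m[φ0→H] = [9, 9, 6]
r3 m[φ1→H] = [1600, 2240, 1600]
r3 m[φ1→N] = [360, 288, 324]
r3 m[φ2→S] = [840, 2240, 1400]
r3 m[φ2→N] = [48, 35, 42]
r3 m[φ3→H] = [8, 4, 5]
r3 m[φ4→N] = [5, 1, 2]
r3 m[φ5→S] = [1, 1, 6]
r3 m[φ6→N] = [8, 5, 7]
r3 m[φ7→S] = [7, 6, 1]
r3 m[K→φ0] = [1, 1, 1]
r3 m[H→φ0] = [40, 36, 25]
r3 m[H→φ1] = [72, 36, 30]
r3 m[H→φ3] = [45, 81, 30]
r3 m[S→φ2] = [7, 6, 6]
r3 m[S→φ5] = [35, 48, 7]
r3 m[S→φ7] = [5, 8, 42]
r3 m[N→φ1] = [320, 25, 98]
r3 m[N→φ2] = [280, 40, 126]
r3 m[N→φ4] = [448, 200, 441]
r3 m[N→φ6] = [280, 40, 126]
r4 m[φ0→K] = [360, 320, 324]
r4 m[φ0→H] = [9, 9, 6]
r4 m[φ1→H] = [1600, 2240, 1600]
r4 m[φ1→N] = [360, 288, 324]
r4 m[φ2→S] = [840, 2240, 1400]
r4 m[φ2→N] = [48, 35, 42]
r4 m[φ3→H] = [8, 4, 5]
r4 m[φ4→N] = [5, 1, 2]
r4 m[φ5→S] = [1, 1, 6]
r4 m[φ6→N] = [8, 5, 7]
r4 m[φ7→S] = [7, 6, 1]
r4 m[K→φ0] = [1, 1, 1]
r4 m[H→φ0] = [12800, 8960, 8000]
r4 m[H→φ1] = [72, 36, 30]
r4 m[H→φ3] = [14400, 20160, 9600]
r4 m[S→φ2] = [7, 6, 6]
r4 m[S→φ5] = [5880, 13440, 1400]
r4 m[S→φ7] = [840, 2240, 8400]
r4 m[N→φ1] = [1920, 175, 588]
r4 m[N→φ2] = [14400, 1440, 4536]
r4 m[N→φ4] = [138240, 50400, 95256]
r4 m[N→φ6] = [86400, 10080, 27216]
r5 m[φ0→K] = [115200, 102400, 80640]
r5 m[φ0→H] = [9, 9, 6]
r5 m[φ1→H] = [9600, 13440, 9600]
r5 m[φ1→N] = [360, 288, 324]
r5 m[φ2→S] = [43200, 115200, 72000]
r5 m[φ2→N] = [48, 35, 42]
r5 m[φ3→H] = [8, 4, 5]
r5 m[φ4→N] = [5, 1, 2]
r5 m[φ5→S] = [1, 1, 6]
r5 m[φ6→N] = [8, 5, 7]
r5 m[φ7→S] = [7, 6, 1]
r5 m[K→φ0] = [1, 1, 1]
r5 m[H→φ0] = [12800, 8960, 8000]
r5 m[H→φ1] = [72, 36, 30]
r5 m[H→φ3] = [14400, 20160, 9600]
r5 m[S→φ2] = [7, 6, 6]
r5 m[S→φ5] = [5880, 13440, 1400]
r5 m[S→φ7] = [840, 2240, 8400]
r5 m[N→φ1] = [1920, 175, 588]
r5 m[N→φ2] = [14400, 1440, 4536]
r5 m[N→φ4] = [138240, 50400, 95256]
r5 m[N→φ6] = [86400, 10080, 27216]
r6 m[φ0→K] = [115200, 102400, 80640]
r6 m[φ0→H] = [9, 9, 6]
r6 m[φ1→H] = [9600, 13440, 9600]
r6 m[φ1→N] = [360, 288, 324]
r6 m[φ2→S] = [43200, 115200, 72000]
r6 m[φ2→N] = [48, 35, 42]
r6 m[φ3→H] = [8, 4, 5]
r6 m[φ4→N] = [5, 1, 2]
r6 m[φ5→S] = [1, 1, 6]
r6 m[φ6→N] = [8, 5, 7]
r6 m[φ7→S] = [7, 6, 1]
r6 m[K→φ0] = [1, 1, 1]
r6 m[H→φ0] = [76800, 53760, 48000]
r6 m[H→φ1] = [72, 36, 30]
r6 m[H→φ3] = [86400, 120960, 57600]
r6 m[S→φ2] = [7, 6, 6]
r6 m[S→φ5] = [302400, 691200, 72000]
r6 m[S→φ7] = [43200, 115200, 432000]
r6 m[N→φ1] = [1920, 175, 588]
r6 m[N→φ2] = [14400, 1440, 4536]
r6 m[N→φ4] = [138240, 50400, 95256]
r6 m[N→φ6] = [86400, 10080, 27216]
r7 m[φ0→K] = [691200, 614400, 483840]
r7 m[φ0→H] = [9, 9, 6]
r7 m[φ1→H] = [9600, 13440, 9600]
r7 m[φ1→N] = [360, 288, 324]
r7 m[φ2→S] = [43200, 115200, 72000]
r7 m[φ2→N] = [48, 35, 42]
r7 m[φ3→H] = [8, 4, 5]
r7 m[φ4→N] = [5, 1, 2]
r7 m[φ5→S] = [1, 1, 6]
r7 m[φ6→N] = [8, 5, 7]
r7 m[φ7→S] = [7, 6, 1]
r7 m[K→φ0] = [1, 1, 1]
r7 m[H→φ0] = [76800, 53760, 48000]
r7 m[H→φ1] = [72, 36, 30]
r7 m[H→φ3] = [86400, 120960, 57600]
r7 m[S→φ2] = [7, 6, 6]
r7 m[S→φ5] = [302400, 691200, 72000]
r7 m[S→φ7] = [43200, 115200, 432000]
r7 m[N→φ1] = [1920, 175, 588]
r7 m[N→φ2] = [14400, 1440, 4536]
r7 m[N→φ4] = [138240, 50400, 95256]
r7 m[N→φ6] = [86400, 10080, 27216]
r8 m[φ0→K] = [691200, 614400, 483840]
r8 m[φ0→H] = [9, 9, 6]
r8 m[φ1→H] = [9600, 13440, 9600]
r8 m[φ1→N] = [360, 288, 324]
r8 m[φ2→S] = [43200, 115200, 72000]
r8 m[φ2→N] = [48, 35, 42]
r8 m[φ3→H] = [8, 4, 5]
r8 m[φ4→N] = [5, 1, 2]
r8 m[φ5→S] = [1, 1, 6]
r8 m[φ6→N] = [8, 5, 7]
r8 m[φ7→S] = [7, 6, 1]
r8 m[K→φ0] = [1, 1, 1]
r8 m[H→φ0] = [76800, 53760, 48000]
r8 m[H→φ1] = [72, 36, 30]
r8 m[H→φ3] = [86400, 120960, 57600]
r8 m[S→φ2] = [7, 6, 6]
r8 m[S→φ5] = [302400, 691200, 72000]
r8 m[S→φ7] = [43200, 115200, 432000]
r8 m[N→φ1] = [1920, 175, 588]
r8 m[N→φ2] = [14400, 1440, 4536]
r8 m[N→φ4] = [138240, 50400, 95256]
r8 m[N→φ6] = [86400, 10080, 27216]
fixed point reached at round 8
traceback from K: (K=0, H=0, S=1, N=0), score=691200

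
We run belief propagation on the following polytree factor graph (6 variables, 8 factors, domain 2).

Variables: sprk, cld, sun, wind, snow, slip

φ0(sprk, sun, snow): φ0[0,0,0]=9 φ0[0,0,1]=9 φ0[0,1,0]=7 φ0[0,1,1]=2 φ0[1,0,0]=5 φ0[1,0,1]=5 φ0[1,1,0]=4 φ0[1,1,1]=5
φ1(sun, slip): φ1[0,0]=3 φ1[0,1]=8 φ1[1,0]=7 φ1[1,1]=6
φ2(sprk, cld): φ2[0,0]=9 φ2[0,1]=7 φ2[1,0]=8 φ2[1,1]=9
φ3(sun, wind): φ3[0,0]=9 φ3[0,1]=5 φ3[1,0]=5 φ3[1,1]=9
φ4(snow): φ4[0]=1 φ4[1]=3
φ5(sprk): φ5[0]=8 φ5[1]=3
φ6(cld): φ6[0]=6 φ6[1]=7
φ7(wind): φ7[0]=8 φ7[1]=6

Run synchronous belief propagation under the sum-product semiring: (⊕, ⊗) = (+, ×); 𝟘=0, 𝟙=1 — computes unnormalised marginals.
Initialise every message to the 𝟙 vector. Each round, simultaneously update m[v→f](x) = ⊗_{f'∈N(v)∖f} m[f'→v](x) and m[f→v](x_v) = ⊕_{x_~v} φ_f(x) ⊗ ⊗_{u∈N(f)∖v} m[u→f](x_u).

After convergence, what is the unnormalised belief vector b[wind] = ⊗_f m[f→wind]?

init: all messages = 𝟙 over 2 values
r1 m[φ0→sprk] = [27, 19]
r1 m[φ0→sun] = [28, 18]
r1 m[φ0→snow] = [25, 21]
r1 m[φ1→sun] = [11, 13]
r1 m[φ1→slip] = [10, 14]
r1 m[φ2→sprk] = [16, 17]
r1 m[φ2→cld] = [17, 16]
r1 m[φ3→sun] = [14, 14]
r1 m[φ3→wind] = [14, 14]
r1 m[φ4→snow] = [1, 3]
r1 m[φ5→sprk] = [8, 3]
r1 m[φ6→cld] = [6, 7]
r1 m[φ7→wind] = [8, 6]
r1 m[sprk→φ0] = [1, 1]
r1 m[sprk→φ2] = [1, 1]
r1 m[sprk→φ5] = [1, 1]
r1 m[cld→φ2] = [1, 1]
r1 m[cld→φ6] = [1, 1]
r1 m[sun→φ0] = [1, 1]
r1 m[sun→φ1] = [1, 1]
r1 m[sun→φ3] = [1, 1]
r1 m[wind→φ3] = [1, 1]
r1 m[wind→φ7] = [1, 1]
r1 m[snow→φ0] = [1, 1]
r1 m[snow→φ4] = [1, 1]
r1 m[slip→φ1] = [1, 1]
r2 m[φ0→sprk] = [27, 19]
r2 m[φ0→sun] = [28, 18]
r2 m[φ0→snow] = [25, 21]
r2 m[φ1→sun] = [11, 13]
r2 m[φ1→slip] = [10, 14]
r2 m[φ2→sprk] = [16, 17]
r2 m[φ2→cld] = [17, 16]
r2 m[φ3→sun] = [14, 14]
r2 m[φ3→wind] = [14, 14]
r2 m[φ4→snow] = [1, 3]
r2 m[φ5→sprk] = [8, 3]
r2 m[φ6→cld] = [6, 7]
r2 m[φ7→wind] = [8, 6]
r2 m[sprk→φ0] = [128, 51]
r2 m[sprk→φ2] = [216, 57]
r2 m[sprk→φ5] = [432, 323]
r2 m[cld→φ2] = [6, 7]
r2 m[cld→φ6] = [17, 16]
r2 m[sun→φ0] = [154, 182]
r2 m[sun→φ1] = [392, 252]
r2 m[sun→φ3] = [308, 234]
r2 m[wind→φ3] = [8, 6]
r2 m[wind→φ7] = [14, 14]
r2 m[snow→φ0] = [1, 3]
r2 m[snow→φ4] = [25, 21]
r2 m[slip→φ1] = [1, 1]
r3 m[φ0→sprk] = [7910, 6538]
r3 m[φ0→sun] = [5628, 2633]
r3 m[φ0→snow] = [416878, 309680]
r3 m[φ1→sun] = [11, 13]
r3 m[φ1→slip] = [2940, 4648]
r3 m[φ2→sprk] = [103, 111]
r3 m[φ2→cld] = [2400, 2025]
r3 m[φ3→sun] = [102, 94]
r3 m[φ3→wind] = [3942, 3646]
r3 m[φ4→snow] = [1, 3]
r3 m[φ5→sprk] = [8, 3]
r3 m[φ6→cld] = [6, 7]
r3 m[φ7→wind] = [8, 6]
r3 m[sprk→φ0] = [128, 51]
r3 m[sprk→φ2] = [216, 57]
r3 m[sprk→φ5] = [432, 323]
r3 m[cld→φ2] = [6, 7]
r3 m[cld→φ6] = [17, 16]
r3 m[sun→φ0] = [154, 182]
r3 m[sun→φ1] = [392, 252]
r3 m[sun→φ3] = [308, 234]
r3 m[wind→φ3] = [8, 6]
r3 m[wind→φ7] = [14, 14]
r3 m[snow→φ0] = [1, 3]
r3 m[snow→φ4] = [25, 21]
r3 m[slip→φ1] = [1, 1]
r4 m[φ0→sprk] = [7910, 6538]
r4 m[φ0→sun] = [5628, 2633]
r4 m[φ0→snow] = [416878, 309680]
r4 m[φ1→sun] = [11, 13]
r4 m[φ1→slip] = [2940, 4648]
r4 m[φ2→sprk] = [103, 111]
r4 m[φ2→cld] = [2400, 2025]
r4 m[φ3→sun] = [102, 94]
r4 m[φ3→wind] = [3942, 3646]
r4 m[φ4→snow] = [1, 3]
r4 m[φ5→sprk] = [8, 3]
r4 m[φ6→cld] = [6, 7]
r4 m[φ7→wind] = [8, 6]
r4 m[sprk→φ0] = [824, 333]
r4 m[sprk→φ2] = [63280, 19614]
r4 m[sprk→φ5] = [814730, 725718]
r4 m[cld→φ2] = [6, 7]
r4 m[cld→φ6] = [2400, 2025]
r4 m[sun→φ0] = [1122, 1222]
r4 m[sun→φ1] = [574056, 247502]
r4 m[sun→φ3] = [61908, 34229]
r4 m[wind→φ3] = [8, 6]
r4 m[wind→φ7] = [3942, 3646]
r4 m[snow→φ0] = [1, 3]
r4 m[snow→φ4] = [416878, 309680]
r4 m[slip→φ1] = [1, 1]
r5 m[φ0→sprk] = [56278, 45658]
r5 m[φ0→sun] = [36324, 17039]
r5 m[φ0→snow] = [18865082, 14237368]
r5 m[φ1→sun] = [11, 13]
r5 m[φ1→slip] = [3454682, 6077460]
r5 m[φ2→sprk] = [103, 111]
r5 m[φ2→cld] = [726432, 619486]
r5 m[φ3→sun] = [102, 94]
r5 m[φ3→wind] = [728317, 617601]
r5 m[φ4→snow] = [1, 3]
r5 m[φ5→sprk] = [8, 3]
r5 m[φ6→cld] = [6, 7]
r5 m[φ7→wind] = [8, 6]
r5 m[sprk→φ0] = [824, 333]
r5 m[sprk→φ2] = [63280, 19614]
r5 m[sprk→φ5] = [814730, 725718]
r5 m[cld→φ2] = [6, 7]
r5 m[cld→φ6] = [2400, 2025]
r5 m[sun→φ0] = [1122, 1222]
r5 m[sun→φ1] = [574056, 247502]
r5 m[sun→φ3] = [61908, 34229]
r5 m[wind→φ3] = [8, 6]
r5 m[wind→φ7] = [3942, 3646]
r5 m[snow→φ0] = [1, 3]
r5 m[snow→φ4] = [416878, 309680]
r5 m[slip→φ1] = [1, 1]
r6 m[φ0→sprk] = [56278, 45658]
r6 m[φ0→sun] = [36324, 17039]
r6 m[φ0→snow] = [18865082, 14237368]
r6 m[φ1→sun] = [11, 13]
r6 m[φ1→slip] = [3454682, 6077460]
r6 m[φ2→sprk] = [103, 111]
r6 m[φ2→cld] = [726432, 619486]
r6 m[φ3→sun] = [102, 94]
r6 m[φ3→wind] = [728317, 617601]
r6 m[φ4→snow] = [1, 3]
r6 m[φ5→sprk] = [8, 3]
r6 m[φ6→cld] = [6, 7]
r6 m[φ7→wind] = [8, 6]
r6 m[sprk→φ0] = [824, 333]
r6 m[sprk→φ2] = [450224, 136974]
r6 m[sprk→φ5] = [5796634, 5068038]
r6 m[cld→φ2] = [6, 7]
r6 m[cld→φ6] = [726432, 619486]
r6 m[sun→φ0] = [1122, 1222]
r6 m[sun→φ1] = [3705048, 1601666]
r6 m[sun→φ3] = [399564, 221507]
r6 m[wind→φ3] = [8, 6]
r6 m[wind→φ7] = [728317, 617601]
r6 m[snow→φ0] = [1, 3]
r6 m[snow→φ4] = [18865082, 14237368]
r6 m[slip→φ1] = [1, 1]
r7 m[φ0→sprk] = [56278, 45658]
r7 m[φ0→sun] = [36324, 17039]
r7 m[φ0→snow] = [18865082, 14237368]
r7 m[φ1→sun] = [11, 13]
r7 m[φ1→slip] = [22326806, 39250380]
r7 m[φ2→sprk] = [103, 111]
r7 m[φ2→cld] = [5147808, 4384334]
r7 m[φ3→sun] = [102, 94]
r7 m[φ3→wind] = [4703611, 3991383]
r7 m[φ4→snow] = [1, 3]
r7 m[φ5→sprk] = [8, 3]
r7 m[φ6→cld] = [6, 7]
r7 m[φ7→wind] = [8, 6]
r7 m[sprk→φ0] = [824, 333]
r7 m[sprk→φ2] = [450224, 136974]
r7 m[sprk→φ5] = [5796634, 5068038]
r7 m[cld→φ2] = [6, 7]
r7 m[cld→φ6] = [726432, 619486]
r7 m[sun→φ0] = [1122, 1222]
r7 m[sun→φ1] = [3705048, 1601666]
r7 m[sun→φ3] = [399564, 221507]
r7 m[wind→φ3] = [8, 6]
r7 m[wind→φ7] = [728317, 617601]
r7 m[snow→φ0] = [1, 3]
r7 m[snow→φ4] = [18865082, 14237368]
r7 m[slip→φ1] = [1, 1]
r8 m[φ0→sprk] = [56278, 45658]
r8 m[φ0→sun] = [36324, 17039]
r8 m[φ0→snow] = [18865082, 14237368]
r8 m[φ1→sun] = [11, 13]
r8 m[φ1→slip] = [22326806, 39250380]
r8 m[φ2→sprk] = [103, 111]
r8 m[φ2→cld] = [5147808, 4384334]
r8 m[φ3→sun] = [102, 94]
r8 m[φ3→wind] = [4703611, 3991383]
r8 m[φ4→snow] = [1, 3]
r8 m[φ5→sprk] = [8, 3]
r8 m[φ6→cld] = [6, 7]
r8 m[φ7→wind] = [8, 6]
r8 m[sprk→φ0] = [824, 333]
r8 m[sprk→φ2] = [450224, 136974]
r8 m[sprk→φ5] = [5796634, 5068038]
r8 m[cld→φ2] = [6, 7]
r8 m[cld→φ6] = [5147808, 4384334]
r8 m[sun→φ0] = [1122, 1222]
r8 m[sun→φ1] = [3705048, 1601666]
r8 m[sun→φ3] = [399564, 221507]
r8 m[wind→φ3] = [8, 6]
r8 m[wind→φ7] = [4703611, 3991383]
r8 m[snow→φ0] = [1, 3]
r8 m[snow→φ4] = [18865082, 14237368]
r8 m[slip→φ1] = [1, 1]
r9 m[φ0→sprk] = [56278, 45658]
r9 m[φ0→sun] = [36324, 17039]
r9 m[φ0→snow] = [18865082, 14237368]
r9 m[φ1→sun] = [11, 13]
r9 m[φ1→slip] = [22326806, 39250380]
r9 m[φ2→sprk] = [103, 111]
r9 m[φ2→cld] = [5147808, 4384334]
r9 m[φ3→sun] = [102, 94]
r9 m[φ3→wind] = [4703611, 3991383]
r9 m[φ4→snow] = [1, 3]
r9 m[φ5→sprk] = [8, 3]
r9 m[φ6→cld] = [6, 7]
r9 m[φ7→wind] = [8, 6]
r9 m[sprk→φ0] = [824, 333]
r9 m[sprk→φ2] = [450224, 136974]
r9 m[sprk→φ5] = [5796634, 5068038]
r9 m[cld→φ2] = [6, 7]
r9 m[cld→φ6] = [5147808, 4384334]
r9 m[sun→φ0] = [1122, 1222]
r9 m[sun→φ1] = [3705048, 1601666]
r9 m[sun→φ3] = [399564, 221507]
r9 m[wind→φ3] = [8, 6]
r9 m[wind→φ7] = [4703611, 3991383]
r9 m[snow→φ0] = [1, 3]
r9 m[snow→φ4] = [18865082, 14237368]
r9 m[slip→φ1] = [1, 1]
fixed point reached at round 9
b[wind] = ⊗ incoming = [37628888, 23948298]

b[wind] = [37628888, 23948298]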